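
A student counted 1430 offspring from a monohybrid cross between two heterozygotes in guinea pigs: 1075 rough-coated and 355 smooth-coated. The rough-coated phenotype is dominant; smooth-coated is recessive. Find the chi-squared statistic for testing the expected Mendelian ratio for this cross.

For a monohybrid cross between heterozygotes with complete dominance, the expected phenotypic ratio is 3:1.
Under the 3:1 hypothesis (Σ ratio = 4, N = 1430):
  rough-coated: 1430 × 3/4 = 1072.5
  smooth-coated: 1430 × 1/4 = 357.5
χ² = Σ (O − E)² / E
  rough-coated: (1075 − 1072.5)² / 1072.5 = 0.0058
  smooth-coated: (355 − 357.5)² / 357.5 = 0.0175
χ² = 0.0058 + 0.0175 = 0.0233 ≈ 0.023

0.023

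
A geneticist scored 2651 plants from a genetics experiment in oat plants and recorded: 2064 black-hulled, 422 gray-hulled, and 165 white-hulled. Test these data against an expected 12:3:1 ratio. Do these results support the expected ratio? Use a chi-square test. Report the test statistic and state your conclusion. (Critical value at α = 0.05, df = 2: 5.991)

14.224; not consistent

The 12:3:1 ratio has 16 parts, so with N = 2651 the expected counts are:
  black-hulled: 2651 × 12/16 = 1988.25
  gray-hulled: 2651 × 3/16 = 497.0625
  white-hulled: 2651 × 1/16 = 165.6875
χ² = Σ (O − E)² / E
  black-hulled: (2064 − 1988.25)² / 1988.25 = 2.8860
  gray-hulled: (422 − 497.0625)² / 497.0625 = 11.3354
  white-hulled: (165 − 165.6875)² / 165.6875 = 0.0029
χ² = 2.8860 + 11.3354 + 0.0029 = 14.2243 ≈ 14.224
Degrees of freedom = 3 − 1 = 2; critical value at α = 0.05 is 5.991.
Since 14.224 > 5.991, we reject the null hypothesis — the data do not fit the 12:3:1 ratio.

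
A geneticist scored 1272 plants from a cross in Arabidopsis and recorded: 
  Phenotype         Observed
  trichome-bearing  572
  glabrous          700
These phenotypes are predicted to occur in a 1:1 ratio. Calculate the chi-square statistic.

12.881

Total ratio parts = 2. Expected numbers out of 1272:
  trichome-bearing: 1272 × 1/2 = 636
  glabrous: 1272 × 1/2 = 636
χ² = Σ (O − E)² / E
  trichome-bearing: (572 − 636)² / 636 = 6.4403
  glabrous: (700 − 636)² / 636 = 6.4403
χ² = 6.4403 + 6.4403 = 12.8806 ≈ 12.881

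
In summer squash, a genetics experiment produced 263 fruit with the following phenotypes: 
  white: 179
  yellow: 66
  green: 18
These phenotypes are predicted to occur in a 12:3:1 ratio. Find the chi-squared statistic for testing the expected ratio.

7.484

The 12:3:1 ratio has 16 parts, so with N = 263 the expected counts are:
  white: 263 × 12/16 = 197.25
  yellow: 263 × 3/16 = 49.3125
  green: 263 × 1/16 = 16.4375
χ² = Σ (O − E)² / E
  white: (179 − 197.25)² / 197.25 = 1.6885
  yellow: (66 − 49.3125)² / 49.3125 = 5.6471
  green: (18 − 16.4375)² / 16.4375 = 0.1485
χ² = 1.6885 + 5.6471 + 0.1485 = 7.4841 ≈ 7.484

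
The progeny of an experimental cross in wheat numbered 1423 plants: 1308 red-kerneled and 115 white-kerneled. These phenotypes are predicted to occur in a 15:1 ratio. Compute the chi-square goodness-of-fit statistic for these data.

Expected counts for N = 1423 under a 15:1 ratio (total parts = 16):
  red-kerneled: 1423 × 15/16 = 1334.0625
  white-kerneled: 1423 × 1/16 = 88.9375
χ² = Σ (O − E)² / E
  red-kerneled: (1308 − 1334.0625)² / 1334.0625 = 0.5092
  white-kerneled: (115 − 88.9375)² / 88.9375 = 7.6374
χ² = 0.5092 + 7.6374 = 8.1466 ≈ 8.147

8.147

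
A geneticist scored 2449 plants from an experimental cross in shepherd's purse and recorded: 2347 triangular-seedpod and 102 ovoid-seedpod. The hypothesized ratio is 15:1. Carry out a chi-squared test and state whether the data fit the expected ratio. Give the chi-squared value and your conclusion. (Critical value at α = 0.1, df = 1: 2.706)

18.170; not consistent

Under the 15:1 hypothesis (Σ ratio = 16, N = 2449):
  triangular-seedpod: 2449 × 15/16 = 2295.9375
  ovoid-seedpod: 2449 × 1/16 = 153.0625
χ² = Σ (O − E)² / E
  triangular-seedpod: (2347 − 2295.9375)² / 2295.9375 = 1.1356
  ovoid-seedpod: (102 − 153.0625)² / 153.0625 = 17.0347
χ² = 1.1356 + 17.0347 = 18.1703 ≈ 18.170
Degrees of freedom = 2 − 1 = 1; critical value at α = 0.1 is 2.706.
Since 18.170 > 2.706, we reject the null hypothesis — the data do not fit the 15:1 ratio.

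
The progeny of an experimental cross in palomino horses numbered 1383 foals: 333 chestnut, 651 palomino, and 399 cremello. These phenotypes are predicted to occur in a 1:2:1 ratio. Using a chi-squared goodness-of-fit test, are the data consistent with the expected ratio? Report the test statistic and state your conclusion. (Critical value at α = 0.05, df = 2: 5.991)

Under the 1:2:1 hypothesis (Σ ratio = 4, N = 1383):
  chestnut: 1383 × 1/4 = 345.75
  palomino: 1383 × 2/4 = 691.5
  cremello: 1383 × 1/4 = 345.75
χ² = Σ (O − E)² / E
  chestnut: (333 − 345.75)² / 345.75 = 0.4702
  palomino: (651 − 691.5)² / 691.5 = 2.3720
  cremello: (399 − 345.75)² / 345.75 = 8.2012
χ² = 0.4702 + 2.3720 + 8.2012 = 11.0434 ≈ 11.043
Degrees of freedom = 3 − 1 = 2; critical value at α = 0.05 is 5.991.
Since 11.043 > 5.991, we reject the null hypothesis — the data do not fit the 1:2:1 ratio.

11.043; not consistent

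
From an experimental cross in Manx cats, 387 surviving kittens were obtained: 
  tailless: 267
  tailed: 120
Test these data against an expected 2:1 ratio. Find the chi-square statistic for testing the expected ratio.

0.942

Expected counts for N = 387 under a 2:1 ratio (total parts = 3):
  tailless: 387 × 2/3 = 258
  tailed: 387 × 1/3 = 129
χ² = Σ (O − E)² / E
  tailless: (267 − 258)² / 258 = 0.3140
  tailed: (120 − 129)² / 129 = 0.6279
χ² = 0.3140 + 0.6279 = 0.9419 ≈ 0.942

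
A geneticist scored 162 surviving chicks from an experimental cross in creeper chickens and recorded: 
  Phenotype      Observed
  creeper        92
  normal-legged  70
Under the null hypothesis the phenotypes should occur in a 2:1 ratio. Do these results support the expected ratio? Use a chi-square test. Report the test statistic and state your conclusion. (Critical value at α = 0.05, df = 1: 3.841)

7.111; not consistent

Under the 2:1 hypothesis (Σ ratio = 3, N = 162):
  creeper: 162 × 2/3 = 108
  normal-legged: 162 × 1/3 = 54
χ² = Σ (O − E)² / E
  creeper: (92 − 108)² / 108 = 2.3704
  normal-legged: (70 − 54)² / 54 = 4.7407
χ² = 2.3704 + 4.7407 = 7.1111 ≈ 7.111
Degrees of freedom = 2 − 1 = 1; critical value at α = 0.05 is 3.841.
Since 7.111 > 3.841, we reject the null hypothesis — the data do not fit the 2:1 ratio.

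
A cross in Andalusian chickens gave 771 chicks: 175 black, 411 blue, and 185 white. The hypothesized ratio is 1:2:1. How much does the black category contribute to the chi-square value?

1.635

The 1:2:1 ratio has 4 parts, so with N = 771 the expected counts are:
  black: 771 × 1/4 = 192.75
  blue: 771 × 2/4 = 385.5
  white: 771 × 1/4 = 192.75
Contribution of black: (175 − 192.75)² / 192.75 = 1.6346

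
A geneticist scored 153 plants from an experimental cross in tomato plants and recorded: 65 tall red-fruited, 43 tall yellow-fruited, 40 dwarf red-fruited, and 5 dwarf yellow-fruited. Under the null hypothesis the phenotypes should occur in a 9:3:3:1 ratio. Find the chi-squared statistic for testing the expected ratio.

Total ratio parts = 16. Expected numbers out of 153:
  tall red-fruited: 153 × 9/16 = 86.0625
  tall yellow-fruited: 153 × 3/16 = 28.6875
  dwarf red-fruited: 153 × 3/16 = 28.6875
  dwarf yellow-fruited: 153 × 1/16 = 9.5625
χ² = Σ (O − E)² / E
  tall red-fruited: (65 − 86.0625)² / 86.0625 = 5.1547
  tall yellow-fruited: (43 − 28.6875)² / 28.6875 = 7.1407
  dwarf red-fruited: (40 − 28.6875)² / 28.6875 = 4.4609
  dwarf yellow-fruited: (5 − 9.5625)² / 9.5625 = 2.1769
χ² = 5.1547 + 7.1407 + 4.4609 + 2.1769 = 18.9332 ≈ 18.933

18.933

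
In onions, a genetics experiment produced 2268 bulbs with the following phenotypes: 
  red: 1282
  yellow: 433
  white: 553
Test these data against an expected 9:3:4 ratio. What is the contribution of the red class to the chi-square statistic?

Under the 9:3:4 hypothesis (Σ ratio = 16, N = 2268):
  red: 2268 × 9/16 = 1275.75
  yellow: 2268 × 3/16 = 425.25
  white: 2268 × 4/16 = 567
Contribution of red: (1282 − 1275.75)² / 1275.75 = 0.0306

0.031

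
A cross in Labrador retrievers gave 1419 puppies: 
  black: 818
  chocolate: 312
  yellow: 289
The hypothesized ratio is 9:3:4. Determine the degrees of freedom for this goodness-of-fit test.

2

A goodness-of-fit test with 3 phenotype classes has df = 3 − 1 = 2.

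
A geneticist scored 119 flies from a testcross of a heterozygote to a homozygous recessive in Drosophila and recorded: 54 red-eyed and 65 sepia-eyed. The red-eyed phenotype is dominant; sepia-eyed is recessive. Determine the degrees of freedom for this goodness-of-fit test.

A testcross of a heterozygote (Aa × aa) gives a 1:1 phenotypic ratio.
A goodness-of-fit test with 2 phenotype classes has df = 2 − 1 = 1.

1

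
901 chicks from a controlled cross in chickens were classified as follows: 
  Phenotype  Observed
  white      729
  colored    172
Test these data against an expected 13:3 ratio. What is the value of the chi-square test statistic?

0.068

Total ratio parts = 16. Expected numbers out of 901:
  white: 901 × 13/16 = 732.0625
  colored: 901 × 3/16 = 168.9375
χ² = Σ (O − E)² / E
  white: (729 − 732.0625)² / 732.0625 = 0.0128
  colored: (172 − 168.9375)² / 168.9375 = 0.0555
χ² = 0.0128 + 0.0555 = 0.0683 ≈ 0.068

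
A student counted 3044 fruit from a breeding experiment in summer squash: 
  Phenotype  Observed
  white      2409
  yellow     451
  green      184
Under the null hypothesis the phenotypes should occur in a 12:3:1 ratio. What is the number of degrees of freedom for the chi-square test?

A goodness-of-fit test with 3 phenotype classes has df = 3 − 1 = 2.

2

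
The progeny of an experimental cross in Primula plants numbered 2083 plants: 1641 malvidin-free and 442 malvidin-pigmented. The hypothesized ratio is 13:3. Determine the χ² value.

Expected counts for N = 2083 under a 13:3 ratio (total parts = 16):
  malvidin-free: 2083 × 13/16 = 1692.4375
  malvidin-pigmented: 2083 × 3/16 = 390.5625
χ² = Σ (O − E)² / E
  malvidin-free: (1641 − 1692.4375)² / 1692.4375 = 1.5633
  malvidin-pigmented: (442 − 390.5625)² / 390.5625 = 6.7744
χ² = 1.5633 + 6.7744 = 8.3377 ≈ 8.338

8.338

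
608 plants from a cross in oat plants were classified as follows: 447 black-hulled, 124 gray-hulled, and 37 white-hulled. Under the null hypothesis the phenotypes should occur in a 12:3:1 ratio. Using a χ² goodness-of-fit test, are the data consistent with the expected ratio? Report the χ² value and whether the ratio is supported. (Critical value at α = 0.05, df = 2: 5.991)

1.081; consistent

Under the 12:3:1 hypothesis (Σ ratio = 16, N = 608):
  black-hulled: 608 × 12/16 = 456
  gray-hulled: 608 × 3/16 = 114
  white-hulled: 608 × 1/16 = 38
χ² = Σ (O − E)² / E
  black-hulled: (447 − 456)² / 456 = 0.1776
  gray-hulled: (124 − 114)² / 114 = 0.8772
  white-hulled: (37 − 38)² / 38 = 0.0263
χ² = 0.1776 + 0.8772 + 0.0263 = 1.0811 ≈ 1.081
Degrees of freedom = 3 − 1 = 2; critical value at α = 0.05 is 5.991.
Since 1.081 < 5.991, we fail to reject the null hypothesis — the data are consistent with the 12:3:1 ratio.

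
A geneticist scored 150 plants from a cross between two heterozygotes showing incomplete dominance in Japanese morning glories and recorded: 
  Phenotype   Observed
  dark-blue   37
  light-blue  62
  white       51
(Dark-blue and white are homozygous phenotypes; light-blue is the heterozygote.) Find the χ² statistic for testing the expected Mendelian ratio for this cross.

With incomplete dominance, a heterozygote × heterozygote cross gives a 1:2:1 phenotypic ratio.
Expected counts for N = 150 under a 1:2:1 ratio (total parts = 4):
  dark-blue: 150 × 1/4 = 37.5
  light-blue: 150 × 2/4 = 75
  white: 150 × 1/4 = 37.5
χ² = Σ (O − E)² / E
  dark-blue: (37 − 37.5)² / 37.5 = 0.0067
  light-blue: (62 − 75)² / 75 = 2.2533
  white: (51 − 37.5)² / 37.5 = 4.8600
χ² = 0.0067 + 2.2533 + 4.8600 = 7.120

7.120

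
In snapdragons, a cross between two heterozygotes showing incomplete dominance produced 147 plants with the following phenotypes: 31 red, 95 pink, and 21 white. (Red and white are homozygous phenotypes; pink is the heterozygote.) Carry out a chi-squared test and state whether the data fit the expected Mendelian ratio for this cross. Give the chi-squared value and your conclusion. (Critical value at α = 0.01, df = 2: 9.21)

13.939; not consistent

With incomplete dominance, a heterozygote × heterozygote cross gives a 1:2:1 phenotypic ratio.
Expected counts for N = 147 under a 1:2:1 ratio (total parts = 4):
  red: 147 × 1/4 = 36.75
  pink: 147 × 2/4 = 73.5
  white: 147 × 1/4 = 36.75
χ² = Σ (O − E)² / E
  red: (31 − 36.75)² / 36.75 = 0.8997
  pink: (95 − 73.5)² / 73.5 = 6.2891
  white: (21 − 36.75)² / 36.75 = 6.7500
χ² = 0.8997 + 6.2891 + 6.7500 = 13.9388 ≈ 13.939
Degrees of freedom = 3 − 1 = 2; critical value at α = 0.01 is 9.21.
Since 13.939 > 9.21, we reject the null hypothesis — the data do not fit the 1:2:1 ratio.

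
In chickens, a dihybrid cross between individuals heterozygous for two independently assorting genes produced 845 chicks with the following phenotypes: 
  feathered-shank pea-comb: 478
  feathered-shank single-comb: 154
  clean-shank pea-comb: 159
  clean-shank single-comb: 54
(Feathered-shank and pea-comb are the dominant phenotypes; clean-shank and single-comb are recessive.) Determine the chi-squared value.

0.168

A dihybrid F₂ with independent assortment and complete dominance at both loci gives a 9:3:3:1 phenotypic ratio.
Under the 9:3:3:1 hypothesis (Σ ratio = 16, N = 845):
  feathered-shank pea-comb: 845 × 9/16 = 475.3125
  feathered-shank single-comb: 845 × 3/16 = 158.4375
  clean-shank pea-comb: 845 × 3/16 = 158.4375
  clean-shank single-comb: 845 × 1/16 = 52.8125
χ² = Σ (O − E)² / E
  feathered-shank pea-comb: (478 − 475.3125)² / 475.3125 = 0.0152
  feathered-shank single-comb: (154 − 158.4375)² / 158.4375 = 0.1243
  clean-shank pea-comb: (159 − 158.4375)² / 158.4375 = 0.0020
  clean-shank single-comb: (54 − 52.8125)² / 52.8125 = 0.0267
χ² = 0.0152 + 0.1243 + 0.0020 + 0.0267 = 0.1682 ≈ 0.168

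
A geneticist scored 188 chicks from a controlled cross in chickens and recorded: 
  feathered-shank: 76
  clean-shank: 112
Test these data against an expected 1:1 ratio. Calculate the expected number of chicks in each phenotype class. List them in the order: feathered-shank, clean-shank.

94, 94

Under the 1:1 hypothesis (Σ ratio = 2, N = 188):
  feathered-shank: 188 × 1/2 = 94
  clean-shank: 188 × 1/2 = 94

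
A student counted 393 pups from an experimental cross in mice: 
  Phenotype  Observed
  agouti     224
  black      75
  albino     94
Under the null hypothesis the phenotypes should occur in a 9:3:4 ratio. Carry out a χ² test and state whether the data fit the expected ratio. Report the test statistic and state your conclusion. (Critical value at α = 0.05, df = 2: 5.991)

0.246; consistent

Expected counts for N = 393 under a 9:3:4 ratio (total parts = 16):
  agouti: 393 × 9/16 = 221.0625
  black: 393 × 3/16 = 73.6875
  albino: 393 × 4/16 = 98.25
χ² = Σ (O − E)² / E
  agouti: (224 − 221.0625)² / 221.0625 = 0.0390
  black: (75 − 73.6875)² / 73.6875 = 0.0234
  albino: (94 − 98.25)² / 98.25 = 0.1838
χ² = 0.0390 + 0.0234 + 0.1838 = 0.2462 ≈ 0.246
Degrees of freedom = 3 − 1 = 2; critical value at α = 0.05 is 5.991.
Since 0.246 < 5.991, we fail to reject the null hypothesis — the data are consistent with the 9:3:4 ratio.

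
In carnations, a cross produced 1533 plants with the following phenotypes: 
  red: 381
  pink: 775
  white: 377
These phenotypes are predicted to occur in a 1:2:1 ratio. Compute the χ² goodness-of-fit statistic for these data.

0.209

Expected counts for N = 1533 under a 1:2:1 ratio (total parts = 4):
  red: 1533 × 1/4 = 383.25
  pink: 1533 × 2/4 = 766.5
  white: 1533 × 1/4 = 383.25
χ² = Σ (O − E)² / E
  red: (381 − 383.25)² / 383.25 = 0.0132
  pink: (775 − 766.5)² / 766.5 = 0.0943
  white: (377 − 383.25)² / 383.25 = 0.1019
χ² = 0.0132 + 0.0943 + 0.1019 = 0.2094 ≈ 0.209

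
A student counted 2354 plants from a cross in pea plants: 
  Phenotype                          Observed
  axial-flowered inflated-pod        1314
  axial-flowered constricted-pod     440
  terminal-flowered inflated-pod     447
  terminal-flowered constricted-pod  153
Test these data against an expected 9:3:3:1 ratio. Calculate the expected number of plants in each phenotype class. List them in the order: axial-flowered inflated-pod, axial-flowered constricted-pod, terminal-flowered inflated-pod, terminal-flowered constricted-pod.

Under the 9:3:3:1 hypothesis (Σ ratio = 16, N = 2354):
  axial-flowered inflated-pod: 2354 × 9/16 = 1324.125
  axial-flowered constricted-pod: 2354 × 3/16 = 441.375
  terminal-flowered inflated-pod: 2354 × 3/16 = 441.375
  terminal-flowered constricted-pod: 2354 × 1/16 = 147.125

1324.125, 441.375, 441.375, 147.125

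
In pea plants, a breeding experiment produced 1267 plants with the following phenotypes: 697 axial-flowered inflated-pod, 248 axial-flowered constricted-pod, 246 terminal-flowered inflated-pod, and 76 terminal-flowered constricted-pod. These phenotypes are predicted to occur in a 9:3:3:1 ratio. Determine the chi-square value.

1.232

Under the 9:3:3:1 hypothesis (Σ ratio = 16, N = 1267):
  axial-flowered inflated-pod: 1267 × 9/16 = 712.6875
  axial-flowered constricted-pod: 1267 × 3/16 = 237.5625
  terminal-flowered inflated-pod: 1267 × 3/16 = 237.5625
  terminal-flowered constricted-pod: 1267 × 1/16 = 79.1875
χ² = Σ (O − E)² / E
  axial-flowered inflated-pod: (697 − 712.6875)² / 712.6875 = 0.3453
  axial-flowered constricted-pod: (248 − 237.5625)² / 237.5625 = 0.4586
  terminal-flowered inflated-pod: (246 − 237.5625)² / 237.5625 = 0.2997
  terminal-flowered constricted-pod: (76 − 79.1875)² / 79.1875 = 0.1283
χ² = 0.3453 + 0.4586 + 0.2997 + 0.1283 = 1.2319 ≈ 1.232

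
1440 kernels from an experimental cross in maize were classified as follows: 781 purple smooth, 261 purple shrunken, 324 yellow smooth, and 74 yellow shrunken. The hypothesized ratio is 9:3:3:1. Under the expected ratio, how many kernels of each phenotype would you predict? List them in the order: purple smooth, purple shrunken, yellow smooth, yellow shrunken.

Expected counts for N = 1440 under a 9:3:3:1 ratio (total parts = 16):
  purple smooth: 1440 × 9/16 = 810
  purple shrunken: 1440 × 3/16 = 270
  yellow smooth: 1440 × 3/16 = 270
  yellow shrunken: 1440 × 1/16 = 90

810, 270, 270, 90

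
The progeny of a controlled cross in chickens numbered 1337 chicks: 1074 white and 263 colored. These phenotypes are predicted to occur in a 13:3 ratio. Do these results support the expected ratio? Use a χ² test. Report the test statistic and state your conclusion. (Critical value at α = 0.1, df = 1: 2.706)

Expected counts for N = 1337 under a 13:3 ratio (total parts = 16):
  white: 1337 × 13/16 = 1086.3125
  colored: 1337 × 3/16 = 250.6875
χ² = Σ (O − E)² / E
  white: (1074 − 1086.3125)² / 1086.3125 = 0.1396
  colored: (263 − 250.6875)² / 250.6875 = 0.6047
χ² = 0.1396 + 0.6047 = 0.7443 ≈ 0.744
Degrees of freedom = 2 − 1 = 1; critical value at α = 0.1 is 2.706.
Since 0.744 < 2.706, we fail to reject the null hypothesis — the data are consistent with the 13:3 ratio.

0.744; consistent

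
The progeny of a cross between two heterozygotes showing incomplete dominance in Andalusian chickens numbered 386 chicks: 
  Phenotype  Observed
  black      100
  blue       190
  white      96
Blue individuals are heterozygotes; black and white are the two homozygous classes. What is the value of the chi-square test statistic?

0.176

With incomplete dominance, a heterozygote × heterozygote cross gives a 1:2:1 phenotypic ratio.
Total ratio parts = 4. Expected numbers out of 386:
  black: 386 × 1/4 = 96.5
  blue: 386 × 2/4 = 193
  white: 386 × 1/4 = 96.5
χ² = Σ (O − E)² / E
  black: (100 − 96.5)² / 96.5 = 0.1269
  blue: (190 − 193)² / 193 = 0.0466
  white: (96 − 96.5)² / 96.5 = 0.0026
χ² = 0.1269 + 0.0466 + 0.0026 = 0.1761 ≈ 0.176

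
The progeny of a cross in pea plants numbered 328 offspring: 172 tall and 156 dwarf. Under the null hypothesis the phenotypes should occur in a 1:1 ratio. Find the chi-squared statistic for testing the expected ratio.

0.780

Total ratio parts = 2. Expected numbers out of 328:
  tall: 328 × 1/2 = 164
  dwarf: 328 × 1/2 = 164
χ² = Σ (O − E)² / E
  tall: (172 − 164)² / 164 = 0.3902
  dwarf: (156 − 164)² / 164 = 0.3902
χ² = 0.3902 + 0.3902 = 0.7804 ≈ 0.780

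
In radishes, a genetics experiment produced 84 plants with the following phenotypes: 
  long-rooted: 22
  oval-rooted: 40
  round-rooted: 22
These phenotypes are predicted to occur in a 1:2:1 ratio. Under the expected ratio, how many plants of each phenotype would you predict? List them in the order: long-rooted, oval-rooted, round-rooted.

Expected counts for N = 84 under a 1:2:1 ratio (total parts = 4):
  long-rooted: 84 × 1/4 = 21
  oval-rooted: 84 × 2/4 = 42
  round-rooted: 84 × 1/4 = 21

21, 42, 21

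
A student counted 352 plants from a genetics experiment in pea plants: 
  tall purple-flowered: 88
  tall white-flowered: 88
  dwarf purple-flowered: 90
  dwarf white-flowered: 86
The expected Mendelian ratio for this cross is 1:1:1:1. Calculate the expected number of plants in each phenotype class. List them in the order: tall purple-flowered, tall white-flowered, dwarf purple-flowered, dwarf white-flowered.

88, 88, 88, 88

Under the 1:1:1:1 hypothesis (Σ ratio = 4, N = 352):
  tall purple-flowered: 352 × 1/4 = 88
  tall white-flowered: 352 × 1/4 = 88
  dwarf purple-flowered: 352 × 1/4 = 88
  dwarf white-flowered: 352 × 1/4 = 88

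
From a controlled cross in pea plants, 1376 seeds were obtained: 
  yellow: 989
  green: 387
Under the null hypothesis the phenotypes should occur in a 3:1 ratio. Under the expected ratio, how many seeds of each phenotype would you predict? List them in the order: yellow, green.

1032, 344

Total ratio parts = 4. Expected numbers out of 1376:
  yellow: 1376 × 3/4 = 1032
  green: 1376 × 1/4 = 344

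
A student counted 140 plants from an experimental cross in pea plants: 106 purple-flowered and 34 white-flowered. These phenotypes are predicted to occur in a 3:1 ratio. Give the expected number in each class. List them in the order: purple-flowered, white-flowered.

The 3:1 ratio has 4 parts, so with N = 140 the expected counts are:
  purple-flowered: 140 × 3/4 = 105
  white-flowered: 140 × 1/4 = 35

105, 35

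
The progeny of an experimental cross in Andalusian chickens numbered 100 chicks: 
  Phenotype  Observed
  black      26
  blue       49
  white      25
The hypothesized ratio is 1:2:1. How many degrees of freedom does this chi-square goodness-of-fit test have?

A goodness-of-fit test with 3 phenotype classes has df = 3 − 1 = 2.

2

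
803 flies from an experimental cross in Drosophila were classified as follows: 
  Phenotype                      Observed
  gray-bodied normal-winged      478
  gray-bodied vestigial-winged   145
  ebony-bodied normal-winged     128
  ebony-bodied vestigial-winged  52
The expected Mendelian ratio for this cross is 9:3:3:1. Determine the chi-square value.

Under the 9:3:3:1 hypothesis (Σ ratio = 16, N = 803):
  gray-bodied normal-winged: 803 × 9/16 = 451.6875
  gray-bodied vestigial-winged: 803 × 3/16 = 150.5625
  ebony-bodied normal-winged: 803 × 3/16 = 150.5625
  ebony-bodied vestigial-winged: 803 × 1/16 = 50.1875
χ² = Σ (O − E)² / E
  gray-bodied normal-winged: (478 − 451.6875)² / 451.6875 = 1.5328
  gray-bodied vestigial-winged: (145 − 150.5625)² / 150.5625 = 0.2055
  ebony-bodied normal-winged: (128 − 150.5625)² / 150.5625 = 3.3811
  ebony-bodied vestigial-winged: (52 − 50.1875)² / 50.1875 = 0.0655
χ² = 1.5328 + 0.2055 + 3.3811 + 0.0655 = 5.1849 ≈ 5.185

5.185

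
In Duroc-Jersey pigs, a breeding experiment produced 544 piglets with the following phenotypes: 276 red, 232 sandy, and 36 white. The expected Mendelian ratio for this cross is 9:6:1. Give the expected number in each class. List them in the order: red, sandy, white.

306, 204, 34

Total ratio parts = 16. Expected numbers out of 544:
  red: 544 × 9/16 = 306
  sandy: 544 × 6/16 = 204
  white: 544 × 1/16 = 34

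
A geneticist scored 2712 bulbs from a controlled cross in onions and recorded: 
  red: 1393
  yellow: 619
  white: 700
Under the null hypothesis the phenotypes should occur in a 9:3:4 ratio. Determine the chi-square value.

The 9:3:4 ratio has 16 parts, so with N = 2712 the expected counts are:
  red: 2712 × 9/16 = 1525.5
  yellow: 2712 × 3/16 = 508.5
  white: 2712 × 4/16 = 678
χ² = Σ (O − E)² / E
  red: (1393 − 1525.5)² / 1525.5 = 11.5085
  yellow: (619 − 508.5)² / 508.5 = 24.0123
  white: (700 − 678)² / 678 = 0.7139
χ² = 11.5085 + 24.0123 + 0.7139 = 36.2347 ≈ 36.235

36.235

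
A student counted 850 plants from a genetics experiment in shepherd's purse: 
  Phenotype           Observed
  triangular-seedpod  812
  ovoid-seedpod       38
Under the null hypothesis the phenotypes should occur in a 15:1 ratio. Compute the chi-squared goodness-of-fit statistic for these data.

Total ratio parts = 16. Expected numbers out of 850:
  triangular-seedpod: 850 × 15/16 = 796.875
  ovoid-seedpod: 850 × 1/16 = 53.125
χ² = Σ (O − E)² / E
  triangular-seedpod: (812 − 796.875)² / 796.875 = 0.2871
  ovoid-seedpod: (38 − 53.125)² / 53.125 = 4.3062
χ² = 0.2871 + 4.3062 = 4.5933 ≈ 4.593

4.593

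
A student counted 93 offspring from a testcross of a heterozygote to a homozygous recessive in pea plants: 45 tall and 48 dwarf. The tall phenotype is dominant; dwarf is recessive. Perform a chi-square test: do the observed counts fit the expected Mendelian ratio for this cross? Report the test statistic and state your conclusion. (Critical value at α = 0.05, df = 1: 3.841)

0.097; consistent

A testcross of a heterozygote (Aa × aa) gives a 1:1 phenotypic ratio.
The 1:1 ratio has 2 parts, so with N = 93 the expected counts are:
  tall: 93 × 1/2 = 46.5
  dwarf: 93 × 1/2 = 46.5
χ² = Σ (O − E)² / E
  tall: (45 − 46.5)² / 46.5 = 0.0484
  dwarf: (48 − 46.5)² / 46.5 = 0.0484
χ² = 0.0484 + 0.0484 = 0.0968 ≈ 0.097
Degrees of freedom = 2 − 1 = 1; critical value at α = 0.05 is 3.841.
Since 0.097 < 3.841, we fail to reject the null hypothesis — the data are consistent with the 1:1 ratio.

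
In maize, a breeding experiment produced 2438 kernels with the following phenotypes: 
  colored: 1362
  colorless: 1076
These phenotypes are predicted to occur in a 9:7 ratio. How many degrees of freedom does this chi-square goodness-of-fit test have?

A goodness-of-fit test with 2 phenotype classes has df = 2 − 1 = 1.

1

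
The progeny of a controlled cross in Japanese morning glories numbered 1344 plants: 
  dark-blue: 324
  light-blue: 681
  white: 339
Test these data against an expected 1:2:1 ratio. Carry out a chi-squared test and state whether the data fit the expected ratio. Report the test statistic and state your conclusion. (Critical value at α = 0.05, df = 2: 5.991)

0.576; consistent

Under the 1:2:1 hypothesis (Σ ratio = 4, N = 1344):
  dark-blue: 1344 × 1/4 = 336
  light-blue: 1344 × 2/4 = 672
  white: 1344 × 1/4 = 336
χ² = Σ (O − E)² / E
  dark-blue: (324 − 336)² / 336 = 0.4286
  light-blue: (681 − 672)² / 672 = 0.1205
  white: (339 − 336)² / 336 = 0.0268
χ² = 0.4286 + 0.1205 + 0.0268 = 0.5759 ≈ 0.576
Degrees of freedom = 3 − 1 = 2; critical value at α = 0.05 is 5.991.
Since 0.576 < 5.991, we fail to reject the null hypothesis — the data are consistent with the 1:2:1 ratio.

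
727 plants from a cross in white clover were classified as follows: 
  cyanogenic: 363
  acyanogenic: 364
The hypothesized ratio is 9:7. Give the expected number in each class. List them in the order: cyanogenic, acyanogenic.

408.9375, 318.0625

Total ratio parts = 16. Expected numbers out of 727:
  cyanogenic: 727 × 9/16 = 408.9375
  acyanogenic: 727 × 7/16 = 318.0625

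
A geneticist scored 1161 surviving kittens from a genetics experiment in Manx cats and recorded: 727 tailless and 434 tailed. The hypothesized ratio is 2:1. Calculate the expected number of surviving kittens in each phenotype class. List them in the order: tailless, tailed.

Total ratio parts = 3. Expected numbers out of 1161:
  tailless: 1161 × 2/3 = 774
  tailed: 1161 × 1/3 = 387

774, 387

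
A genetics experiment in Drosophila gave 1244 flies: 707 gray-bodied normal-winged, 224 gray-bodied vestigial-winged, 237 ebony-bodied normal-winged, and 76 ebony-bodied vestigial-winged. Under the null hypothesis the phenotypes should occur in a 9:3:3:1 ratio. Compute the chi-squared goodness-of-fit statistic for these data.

0.542

Under the 9:3:3:1 hypothesis (Σ ratio = 16, N = 1244):
  gray-bodied normal-winged: 1244 × 9/16 = 699.75
  gray-bodied vestigial-winged: 1244 × 3/16 = 233.25
  ebony-bodied normal-winged: 1244 × 3/16 = 233.25
  ebony-bodied vestigial-winged: 1244 × 1/16 = 77.75
χ² = Σ (O − E)² / E
  gray-bodied normal-winged: (707 − 699.75)² / 699.75 = 0.0751
  gray-bodied vestigial-winged: (224 − 233.25)² / 233.25 = 0.3668
  ebony-bodied normal-winged: (237 − 233.25)² / 233.25 = 0.0603
  ebony-bodied vestigial-winged: (76 − 77.75)² / 77.75 = 0.0394
χ² = 0.0751 + 0.3668 + 0.0603 + 0.0394 = 0.5416 ≈ 0.542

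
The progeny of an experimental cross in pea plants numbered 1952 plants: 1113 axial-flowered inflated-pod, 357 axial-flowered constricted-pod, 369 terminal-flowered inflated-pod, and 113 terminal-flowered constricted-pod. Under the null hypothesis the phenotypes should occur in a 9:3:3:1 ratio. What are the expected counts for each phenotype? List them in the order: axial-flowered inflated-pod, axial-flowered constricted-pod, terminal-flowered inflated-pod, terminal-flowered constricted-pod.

1098, 366, 366, 122

The 9:3:3:1 ratio has 16 parts, so with N = 1952 the expected counts are:
  axial-flowered inflated-pod: 1952 × 9/16 = 1098
  axial-flowered constricted-pod: 1952 × 3/16 = 366
  terminal-flowered inflated-pod: 1952 × 3/16 = 366
  terminal-flowered constricted-pod: 1952 × 1/16 = 122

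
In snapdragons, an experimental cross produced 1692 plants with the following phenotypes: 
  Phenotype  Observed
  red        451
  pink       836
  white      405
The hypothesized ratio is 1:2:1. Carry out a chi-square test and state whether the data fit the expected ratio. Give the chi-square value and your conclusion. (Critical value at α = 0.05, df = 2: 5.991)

2.738; consistent

Expected counts for N = 1692 under a 1:2:1 ratio (total parts = 4):
  red: 1692 × 1/4 = 423
  pink: 1692 × 2/4 = 846
  white: 1692 × 1/4 = 423
χ² = Σ (O − E)² / E
  red: (451 − 423)² / 423 = 1.8534
  pink: (836 − 846)² / 846 = 0.1182
  white: (405 − 423)² / 423 = 0.7660
χ² = 1.8534 + 0.1182 + 0.7660 = 2.7376 ≈ 2.738
Degrees of freedom = 3 − 1 = 2; critical value at α = 0.05 is 5.991.
Since 2.738 < 5.991, we fail to reject the null hypothesis — the data are consistent with the 1:2:1 ratio.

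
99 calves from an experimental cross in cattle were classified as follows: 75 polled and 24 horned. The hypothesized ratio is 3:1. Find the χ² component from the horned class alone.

0.023

Under the 3:1 hypothesis (Σ ratio = 4, N = 99):
  polled: 99 × 3/4 = 74.25
  horned: 99 × 1/4 = 24.75
Contribution of horned: (24 − 24.75)² / 24.75 = 0.0227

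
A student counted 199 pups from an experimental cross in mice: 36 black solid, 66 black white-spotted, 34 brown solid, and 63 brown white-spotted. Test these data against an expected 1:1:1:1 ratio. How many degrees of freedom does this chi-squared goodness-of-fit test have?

3

A goodness-of-fit test with 4 phenotype classes has df = 4 − 1 = 3.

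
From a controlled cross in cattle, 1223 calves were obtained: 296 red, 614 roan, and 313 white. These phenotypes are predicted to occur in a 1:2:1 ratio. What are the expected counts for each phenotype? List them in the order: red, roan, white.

Total ratio parts = 4. Expected numbers out of 1223:
  red: 1223 × 1/4 = 305.75
  roan: 1223 × 2/4 = 611.5
  white: 1223 × 1/4 = 305.75

305.75, 611.5, 305.75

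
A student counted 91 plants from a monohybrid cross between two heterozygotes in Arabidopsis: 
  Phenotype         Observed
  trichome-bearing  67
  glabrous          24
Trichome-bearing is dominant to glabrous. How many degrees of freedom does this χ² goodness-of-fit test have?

1

For a monohybrid cross between heterozygotes with complete dominance, the expected phenotypic ratio is 3:1.
A goodness-of-fit test with 2 phenotype classes has df = 2 − 1 = 1.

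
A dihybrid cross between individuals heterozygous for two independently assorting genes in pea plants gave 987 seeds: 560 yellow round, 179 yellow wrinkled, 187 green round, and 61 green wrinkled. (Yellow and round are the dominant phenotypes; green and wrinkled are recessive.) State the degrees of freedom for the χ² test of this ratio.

A dihybrid F₂ with independent assortment and complete dominance at both loci gives a 9:3:3:1 phenotypic ratio.
A goodness-of-fit test with 4 phenotype classes has df = 4 − 1 = 3.

3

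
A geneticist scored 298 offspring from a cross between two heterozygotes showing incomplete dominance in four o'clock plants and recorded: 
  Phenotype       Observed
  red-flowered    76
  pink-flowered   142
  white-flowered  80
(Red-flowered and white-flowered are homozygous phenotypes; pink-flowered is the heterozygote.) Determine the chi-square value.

With incomplete dominance, a heterozygote × heterozygote cross gives a 1:2:1 phenotypic ratio.
Expected counts for N = 298 under a 1:2:1 ratio (total parts = 4):
  red-flowered: 298 × 1/4 = 74.5
  pink-flowered: 298 × 2/4 = 149
  white-flowered: 298 × 1/4 = 74.5
χ² = Σ (O − E)² / E
  red-flowered: (76 − 74.5)² / 74.5 = 0.0302
  pink-flowered: (142 − 149)² / 149 = 0.3289
  white-flowered: (80 − 74.5)² / 74.5 = 0.4060
χ² = 0.0302 + 0.3289 + 0.4060 = 0.7651 ≈ 0.765

0.765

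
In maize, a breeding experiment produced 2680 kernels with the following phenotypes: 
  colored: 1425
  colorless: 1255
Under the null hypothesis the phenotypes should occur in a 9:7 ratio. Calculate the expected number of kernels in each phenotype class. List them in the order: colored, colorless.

Under the 9:7 hypothesis (Σ ratio = 16, N = 2680):
  colored: 2680 × 9/16 = 1507.5
  colorless: 2680 × 7/16 = 1172.5

1507.5, 1172.5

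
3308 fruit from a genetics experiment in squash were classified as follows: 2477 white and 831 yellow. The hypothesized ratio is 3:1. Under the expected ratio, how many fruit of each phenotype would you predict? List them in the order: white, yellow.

Under the 3:1 hypothesis (Σ ratio = 4, N = 3308):
  white: 3308 × 3/4 = 2481
  yellow: 3308 × 1/4 = 827

2481, 827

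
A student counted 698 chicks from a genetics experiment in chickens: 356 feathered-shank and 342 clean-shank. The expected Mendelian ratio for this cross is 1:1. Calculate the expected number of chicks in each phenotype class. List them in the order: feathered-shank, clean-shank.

Under the 1:1 hypothesis (Σ ratio = 2, N = 698):
  feathered-shank: 698 × 1/2 = 349
  clean-shank: 698 × 1/2 = 349

349, 349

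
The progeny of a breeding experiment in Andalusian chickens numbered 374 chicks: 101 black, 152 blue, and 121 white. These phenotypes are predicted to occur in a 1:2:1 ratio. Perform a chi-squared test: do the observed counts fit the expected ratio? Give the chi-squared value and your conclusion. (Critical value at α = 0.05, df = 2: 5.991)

Under the 1:2:1 hypothesis (Σ ratio = 4, N = 374):
  black: 374 × 1/4 = 93.5
  blue: 374 × 2/4 = 187
  white: 374 × 1/4 = 93.5
χ² = Σ (O − E)² / E
  black: (101 − 93.5)² / 93.5 = 0.6016
  blue: (152 − 187)² / 187 = 6.5508
  white: (121 − 93.5)² / 93.5 = 8.0882
χ² = 0.6016 + 6.5508 + 8.0882 = 15.2406 ≈ 15.241
Degrees of freedom = 3 − 1 = 2; critical value at α = 0.05 is 5.991.
Since 15.241 > 5.991, we reject the null hypothesis — the data do not fit the 1:2:1 ratio.

15.241; not consistent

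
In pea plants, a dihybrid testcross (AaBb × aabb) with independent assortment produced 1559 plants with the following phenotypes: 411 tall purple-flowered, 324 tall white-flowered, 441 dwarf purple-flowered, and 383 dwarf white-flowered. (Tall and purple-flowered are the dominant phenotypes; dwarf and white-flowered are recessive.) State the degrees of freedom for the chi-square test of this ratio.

3

A dihybrid testcross with independent assortment gives a 1:1:1:1 ratio.
A goodness-of-fit test with 4 phenotype classes has df = 4 − 1 = 3.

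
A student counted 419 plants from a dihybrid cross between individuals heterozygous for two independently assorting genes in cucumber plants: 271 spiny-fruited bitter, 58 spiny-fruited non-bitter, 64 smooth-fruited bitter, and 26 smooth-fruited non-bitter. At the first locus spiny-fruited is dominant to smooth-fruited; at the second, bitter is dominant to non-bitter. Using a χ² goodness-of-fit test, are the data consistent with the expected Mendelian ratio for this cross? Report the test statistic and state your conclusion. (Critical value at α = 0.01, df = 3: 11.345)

13.373; not consistent

A dihybrid F₂ with independent assortment and complete dominance at both loci gives a 9:3:3:1 phenotypic ratio.
Expected counts for N = 419 under a 9:3:3:1 ratio (total parts = 16):
  spiny-fruited bitter: 419 × 9/16 = 235.6875
  spiny-fruited non-bitter: 419 × 3/16 = 78.5625
  smooth-fruited bitter: 419 × 3/16 = 78.5625
  smooth-fruited non-bitter: 419 × 1/16 = 26.1875
χ² = Σ (O − E)² / E
  spiny-fruited bitter: (271 − 235.6875)² / 235.6875 = 5.2908
  spiny-fruited non-bitter: (58 − 78.5625)² / 78.5625 = 5.3819
  smooth-fruited bitter: (64 − 78.5625)² / 78.5625 = 2.6993
  smooth-fruited non-bitter: (26 − 26.1875)² / 26.1875 = 0.0013
χ² = 5.2908 + 5.3819 + 2.6993 + 0.0013 = 13.3733 ≈ 13.373
Degrees of freedom = 4 − 1 = 3; critical value at α = 0.01 is 11.345.
Since 13.373 > 11.345, we reject the null hypothesis — the data do not fit the 9:3:3:1 ratio.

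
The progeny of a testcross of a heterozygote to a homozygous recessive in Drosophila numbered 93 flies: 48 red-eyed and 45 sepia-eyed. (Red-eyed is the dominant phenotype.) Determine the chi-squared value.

0.097

A testcross of a heterozygote (Aa × aa) gives a 1:1 phenotypic ratio.
Expected counts for N = 93 under a 1:1 ratio (total parts = 2):
  red-eyed: 93 × 1/2 = 46.5
  sepia-eyed: 93 × 1/2 = 46.5
χ² = Σ (O − E)² / E
  red-eyed: (48 − 46.5)² / 46.5 = 0.0484
  sepia-eyed: (45 − 46.5)² / 46.5 = 0.0484
χ² = 0.0484 + 0.0484 = 0.0968 ≈ 0.097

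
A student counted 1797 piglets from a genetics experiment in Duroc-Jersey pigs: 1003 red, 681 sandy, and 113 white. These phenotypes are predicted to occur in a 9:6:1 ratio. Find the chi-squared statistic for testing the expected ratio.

0.140

Total ratio parts = 16. Expected numbers out of 1797:
  red: 1797 × 9/16 = 1010.8125
  sandy: 1797 × 6/16 = 673.875
  white: 1797 × 1/16 = 112.3125
χ² = Σ (O − E)² / E
  red: (1003 − 1010.8125)² / 1010.8125 = 0.0604
  sandy: (681 − 673.875)² / 673.875 = 0.0753
  white: (113 − 112.3125)² / 112.3125 = 0.0042
χ² = 0.0604 + 0.0753 + 0.0042 = 0.1399 ≈ 0.140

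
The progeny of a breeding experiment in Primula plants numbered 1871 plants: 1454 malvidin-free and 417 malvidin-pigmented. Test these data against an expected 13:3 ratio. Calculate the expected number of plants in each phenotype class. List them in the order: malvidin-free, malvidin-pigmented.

1520.1875, 350.8125

Total ratio parts = 16. Expected numbers out of 1871:
  malvidin-free: 1871 × 13/16 = 1520.1875
  malvidin-pigmented: 1871 × 3/16 = 350.8125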